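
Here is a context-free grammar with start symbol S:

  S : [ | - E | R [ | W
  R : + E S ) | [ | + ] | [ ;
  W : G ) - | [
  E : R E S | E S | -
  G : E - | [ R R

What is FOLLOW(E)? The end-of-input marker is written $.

In S : - E: E is at the end, add FOLLOW(S) = { $, ), +, -, [ }.
In R : + E S ): add FIRST(S )) = { +, -, [ }.
In E : R E S: add FIRST(S) = { +, -, [ }.
In E : E S: add FIRST(S) = { +, -, [ }.
In G : E -: add FIRST(-) = { - }.
Union: FOLLOW(E) = { $, ), +, -, [ }.

{ $, ), +, -, [ }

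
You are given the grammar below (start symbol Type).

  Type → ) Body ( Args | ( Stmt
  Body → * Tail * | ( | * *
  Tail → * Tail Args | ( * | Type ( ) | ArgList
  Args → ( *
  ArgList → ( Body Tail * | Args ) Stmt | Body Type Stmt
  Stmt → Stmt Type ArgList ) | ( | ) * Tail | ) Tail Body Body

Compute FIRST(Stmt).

{ (, ) }

From Stmt → Stmt Type ArgList ): add FIRST(Stmt) = { (, ) }.
Stmt → ( contributes {(}.
Stmt → ) * Tail contributes {)}.
Stmt → ) Tail Body Body contributes {)}.
Union: FIRST(Stmt) = { (, ) }.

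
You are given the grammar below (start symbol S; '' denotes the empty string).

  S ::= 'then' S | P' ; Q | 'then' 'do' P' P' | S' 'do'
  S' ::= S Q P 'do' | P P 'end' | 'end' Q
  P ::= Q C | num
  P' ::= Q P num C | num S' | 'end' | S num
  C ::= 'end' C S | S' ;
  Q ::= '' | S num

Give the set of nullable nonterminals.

{ Q }

Directly nullable (have an ''-production): Q.
No other nonterminal has a production whose RHS symbols are all nullable.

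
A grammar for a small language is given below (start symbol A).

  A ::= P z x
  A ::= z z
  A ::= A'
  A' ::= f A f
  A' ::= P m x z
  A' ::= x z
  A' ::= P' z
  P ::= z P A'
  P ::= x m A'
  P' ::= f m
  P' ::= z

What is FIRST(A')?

{ f, x, z }

A' ::= f A f contributes {f}.
From A' ::= P m x z: add FIRST(P) = { x, z }.
A' ::= x z contributes {x}.
From A' ::= P' z: add FIRST(P') = { f, z }.
Union: FIRST(A') = { f, x, z }.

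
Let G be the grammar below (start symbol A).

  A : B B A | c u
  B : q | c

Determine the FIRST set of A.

{ c, q }

From A : B B A: add FIRST(B) = { c, q }.
A : c u contributes {c}.
Union: FIRST(A) = { c, q }.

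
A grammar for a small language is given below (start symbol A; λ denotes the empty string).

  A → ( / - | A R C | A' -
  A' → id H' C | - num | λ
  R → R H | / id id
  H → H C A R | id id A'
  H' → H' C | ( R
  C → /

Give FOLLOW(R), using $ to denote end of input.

{ /, id }

In A → A R C: add FIRST(C) = { / }.
In R → R H: add FIRST(H) = { id }.
In H → H C A R: R is at the end, add FOLLOW(H) = { /, id }.
In H' → ( R: R is at the end, add FOLLOW(H') = { / }.
Union: FOLLOW(R) = { /, id }.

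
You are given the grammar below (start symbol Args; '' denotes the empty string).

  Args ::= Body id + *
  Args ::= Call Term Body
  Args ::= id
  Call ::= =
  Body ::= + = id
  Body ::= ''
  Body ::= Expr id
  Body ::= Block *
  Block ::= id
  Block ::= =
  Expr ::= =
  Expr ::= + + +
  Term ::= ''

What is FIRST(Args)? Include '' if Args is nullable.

{ +, =, id }

From Args ::= Body id + *: Body nullable, take FIRST(Body) ∪ {id} = { +, =, id }.
From Args ::= Call Term Body: add FIRST(Call) = { = }.
Args ::= id contributes {id}.
Union: FIRST(Args) = { +, =, id }.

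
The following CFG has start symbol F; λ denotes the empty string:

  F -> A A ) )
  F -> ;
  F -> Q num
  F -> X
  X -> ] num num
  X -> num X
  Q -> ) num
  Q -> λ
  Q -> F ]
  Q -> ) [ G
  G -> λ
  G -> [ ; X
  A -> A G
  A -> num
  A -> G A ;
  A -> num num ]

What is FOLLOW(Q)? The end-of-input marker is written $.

In F -> Q num: add FIRST(num) = { num }.
Union: FOLLOW(Q) = { num }.

{ num }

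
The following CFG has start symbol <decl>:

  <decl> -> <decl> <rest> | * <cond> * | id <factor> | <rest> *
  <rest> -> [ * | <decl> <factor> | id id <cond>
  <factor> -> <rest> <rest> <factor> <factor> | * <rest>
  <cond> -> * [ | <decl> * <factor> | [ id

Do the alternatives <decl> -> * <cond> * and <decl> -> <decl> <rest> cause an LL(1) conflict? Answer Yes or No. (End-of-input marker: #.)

FIRST(* <cond> *) = { * } and FIRST(<decl> <rest>) = { *, [, id }.
Both contain *, so the two alternatives are not disjoint — LL(1) conflict.

Yes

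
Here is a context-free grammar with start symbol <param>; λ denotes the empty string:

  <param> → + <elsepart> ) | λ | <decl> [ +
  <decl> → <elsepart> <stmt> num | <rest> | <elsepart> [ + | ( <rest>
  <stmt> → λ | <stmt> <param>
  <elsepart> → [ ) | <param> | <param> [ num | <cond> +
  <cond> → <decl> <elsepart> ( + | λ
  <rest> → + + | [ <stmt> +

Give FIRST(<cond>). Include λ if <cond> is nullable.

From <cond> → <decl> <elsepart> ( +: add FIRST(<decl>) = { (, +, [, num }.
<cond> → λ contributes λ.
Union: FIRST(<cond>) = { (, +, [, num, λ }.

{ (, +, [, num, λ }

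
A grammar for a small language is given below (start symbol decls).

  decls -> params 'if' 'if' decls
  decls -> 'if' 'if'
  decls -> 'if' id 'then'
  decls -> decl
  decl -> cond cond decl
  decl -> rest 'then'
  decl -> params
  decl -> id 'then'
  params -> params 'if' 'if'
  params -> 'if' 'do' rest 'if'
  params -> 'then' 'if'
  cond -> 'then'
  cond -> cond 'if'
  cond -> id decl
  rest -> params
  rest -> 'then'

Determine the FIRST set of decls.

{ 'if', 'then', id }

From decls -> params 'if' 'if' decls: add FIRST(params) = { 'if', 'then' }.
decls -> 'if' 'if' contributes {'if'}.
decls -> 'if' id 'then' contributes {'if'}.
From decls -> decl: add FIRST(decl) = { 'if', 'then', id }.
Union: FIRST(decls) = { 'if', 'then', id }.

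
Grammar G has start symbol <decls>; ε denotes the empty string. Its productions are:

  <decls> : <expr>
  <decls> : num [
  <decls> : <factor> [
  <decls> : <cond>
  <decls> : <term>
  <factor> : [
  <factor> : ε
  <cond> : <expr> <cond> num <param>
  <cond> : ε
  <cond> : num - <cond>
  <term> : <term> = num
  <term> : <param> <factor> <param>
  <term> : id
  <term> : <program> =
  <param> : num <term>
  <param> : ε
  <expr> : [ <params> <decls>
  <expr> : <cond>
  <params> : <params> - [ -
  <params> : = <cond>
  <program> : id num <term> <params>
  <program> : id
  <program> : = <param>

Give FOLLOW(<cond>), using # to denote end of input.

{ #, -, =, [, id, num }

In <decls> : <cond>: <cond> is at the end, add FOLLOW(<decls>) = { #, [, num }.
In <cond> : <expr> <cond> num <param>: add FIRST(num <param>) = { num }.
In <cond> : num - <cond>: <cond> is at the end, add FOLLOW(<cond>) = { #, -, =, [, id, num }.
In <expr> : <cond>: <cond> is at the end, add FOLLOW(<expr>) = { #, [, num }.
In <params> : = <cond>: <cond> is at the end, add FOLLOW(<params>) = { #, -, =, [, id, num }.
Union: FOLLOW(<cond>) = { #, -, =, [, id, num }.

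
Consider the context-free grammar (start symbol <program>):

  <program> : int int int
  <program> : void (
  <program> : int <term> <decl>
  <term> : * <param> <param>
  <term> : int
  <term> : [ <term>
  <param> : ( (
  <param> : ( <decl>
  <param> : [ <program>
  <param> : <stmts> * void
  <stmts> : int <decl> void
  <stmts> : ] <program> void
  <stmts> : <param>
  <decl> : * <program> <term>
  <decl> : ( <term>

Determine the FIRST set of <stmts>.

{ (, [, ], int }

<stmts> : int <decl> void contributes {int}.
<stmts> : ] <program> void contributes {]}.
From <stmts> : <param>: add FIRST(<param>) = { (, [, ], int }.
Union: FIRST(<stmts>) = { (, [, ], int }.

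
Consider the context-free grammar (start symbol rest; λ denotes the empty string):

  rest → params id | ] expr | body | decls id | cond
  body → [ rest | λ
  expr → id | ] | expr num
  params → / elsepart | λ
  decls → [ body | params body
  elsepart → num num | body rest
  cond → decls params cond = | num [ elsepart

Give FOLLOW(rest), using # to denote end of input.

{ #, /, =, [, ], id, num }

rest is the start symbol, so # ∈ FOLLOW(rest).
In body → [ rest: rest is at the end, add FOLLOW(body) = { #, /, =, [, ], id, num }.
In elsepart → body rest: rest is at the end, add FOLLOW(elsepart) = { #, /, =, [, ], id, num }.
Union: FOLLOW(rest) = { #, /, =, [, ], id, num }.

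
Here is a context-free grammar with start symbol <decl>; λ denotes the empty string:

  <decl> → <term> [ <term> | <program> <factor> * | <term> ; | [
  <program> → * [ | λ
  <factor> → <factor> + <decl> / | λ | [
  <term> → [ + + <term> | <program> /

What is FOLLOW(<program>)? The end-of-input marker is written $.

In <decl> → <program> <factor> *: add FIRST(<factor> *) = { *, +, [ }.
In <term> → <program> /: add FIRST(/) = { / }.
Union: FOLLOW(<program>) = { *, +, /, [ }.

{ *, +, /, [ }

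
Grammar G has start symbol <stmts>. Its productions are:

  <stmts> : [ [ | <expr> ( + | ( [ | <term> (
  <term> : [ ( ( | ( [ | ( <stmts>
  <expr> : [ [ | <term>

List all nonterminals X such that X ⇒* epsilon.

No nonterminal has an empty production or an RHS whose symbols are all nullable.

{ } (none)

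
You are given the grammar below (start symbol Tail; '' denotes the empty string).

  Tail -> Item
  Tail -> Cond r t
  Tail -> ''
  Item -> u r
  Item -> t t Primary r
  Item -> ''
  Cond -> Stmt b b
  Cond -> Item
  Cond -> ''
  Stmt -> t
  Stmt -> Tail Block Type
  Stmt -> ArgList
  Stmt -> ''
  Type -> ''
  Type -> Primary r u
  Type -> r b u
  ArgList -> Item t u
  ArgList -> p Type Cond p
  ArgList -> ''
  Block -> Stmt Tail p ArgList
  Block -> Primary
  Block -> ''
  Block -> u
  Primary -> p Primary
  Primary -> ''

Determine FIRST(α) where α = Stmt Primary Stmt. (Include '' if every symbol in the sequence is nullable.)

{ b, p, r, t, u, '' }

Add FIRST(Stmt)\{''} = { b, p, r, t, u }; Stmt is nullable, continue.
Add FIRST(Primary)\{''} = { p }; Primary is nullable, continue.
Add FIRST(Stmt)\{''} = { b, p, r, t, u }; Stmt is nullable, continue.
Every symbol is nullable, so include ''.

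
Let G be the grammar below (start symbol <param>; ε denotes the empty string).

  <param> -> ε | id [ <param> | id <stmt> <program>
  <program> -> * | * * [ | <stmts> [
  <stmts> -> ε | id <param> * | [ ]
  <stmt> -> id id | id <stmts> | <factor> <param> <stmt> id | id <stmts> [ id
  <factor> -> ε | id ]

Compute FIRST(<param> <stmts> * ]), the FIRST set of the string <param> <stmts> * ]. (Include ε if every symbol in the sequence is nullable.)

{ *, [, id }

Add FIRST(<param>)\{ε} = { id }; <param> is nullable, continue.
Add FIRST(<stmts>)\{ε} = { [, id }; <stmts> is nullable, continue.
* is a terminal; add {*} and stop.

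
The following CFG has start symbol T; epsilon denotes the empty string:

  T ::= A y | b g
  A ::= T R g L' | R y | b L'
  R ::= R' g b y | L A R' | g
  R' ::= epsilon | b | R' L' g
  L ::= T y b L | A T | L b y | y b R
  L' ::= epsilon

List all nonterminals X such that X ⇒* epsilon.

{ L', R' }

Directly nullable (have an epsilon-production): R', L'.
No other nonterminal has a production whose RHS symbols are all nullable.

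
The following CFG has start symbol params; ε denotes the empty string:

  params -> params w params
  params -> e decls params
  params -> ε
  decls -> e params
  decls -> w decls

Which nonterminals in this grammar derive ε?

{ params }

Directly nullable (have an ε-production): params.
No other nonterminal has a production whose RHS symbols are all nullable.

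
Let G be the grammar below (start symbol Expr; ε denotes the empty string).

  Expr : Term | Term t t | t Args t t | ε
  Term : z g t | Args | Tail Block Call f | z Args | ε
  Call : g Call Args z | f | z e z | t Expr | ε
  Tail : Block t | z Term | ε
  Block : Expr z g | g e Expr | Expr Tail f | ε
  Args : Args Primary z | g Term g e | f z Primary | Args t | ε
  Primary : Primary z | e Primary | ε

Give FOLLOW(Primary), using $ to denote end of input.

{ $, e, f, g, t, z }

In Args : Args Primary z: add FIRST(z) = { z }.
In Args : f z Primary: Primary is at the end, add FOLLOW(Args) = { $, e, f, g, t, z }.
In Primary : Primary z: add FIRST(z) = { z }.
In Primary : e Primary: Primary is at the end, add FOLLOW(Primary) = { $, e, f, g, t, z }.
Union: FOLLOW(Primary) = { $, e, f, g, t, z }.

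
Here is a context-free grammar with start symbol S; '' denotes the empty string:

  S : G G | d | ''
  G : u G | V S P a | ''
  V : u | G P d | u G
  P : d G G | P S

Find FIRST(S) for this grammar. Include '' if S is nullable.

{ d, u, '' }

From S : G G: G, G nullable, take FIRST(G) ∪ FIRST(G) = { d, u }; also '' since the whole RHS is nullable.
S : d contributes {d}.
S : '' contributes ''.
Union: FIRST(S) = { d, u, '' }.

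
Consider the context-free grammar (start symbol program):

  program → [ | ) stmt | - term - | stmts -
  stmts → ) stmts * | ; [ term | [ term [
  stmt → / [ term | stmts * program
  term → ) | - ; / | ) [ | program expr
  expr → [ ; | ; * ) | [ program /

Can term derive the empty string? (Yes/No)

No

No nonterminal in this grammar is nullable.
No production of term has an RHS whose symbols are all nullable, so term is not nullable.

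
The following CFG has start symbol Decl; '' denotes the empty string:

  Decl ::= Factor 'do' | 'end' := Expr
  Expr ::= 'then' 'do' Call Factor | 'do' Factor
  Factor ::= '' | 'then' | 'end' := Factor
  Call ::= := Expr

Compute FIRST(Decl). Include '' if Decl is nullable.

From Decl ::= Factor 'do': Factor nullable, take FIRST(Factor) ∪ {'do'} = { 'do', 'end', 'then' }.
Decl ::= 'end' := Expr contributes {'end'}.
Union: FIRST(Decl) = { 'do', 'end', 'then' }.

{ 'do', 'end', 'then' }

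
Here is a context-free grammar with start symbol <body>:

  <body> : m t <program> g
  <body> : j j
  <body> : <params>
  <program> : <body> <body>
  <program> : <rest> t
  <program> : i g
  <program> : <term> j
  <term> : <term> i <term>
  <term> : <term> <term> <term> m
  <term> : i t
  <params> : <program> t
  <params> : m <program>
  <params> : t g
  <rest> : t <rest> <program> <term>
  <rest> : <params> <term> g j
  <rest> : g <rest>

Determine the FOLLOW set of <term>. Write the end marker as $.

In <program> : <term> j: add FIRST(j) = { j }.
In <term> : <term> i <term>: add FIRST(i <term>) = { i }.
In <term> : <term> i <term>: <term> is at the end, add FOLLOW(<term>) = { g, i, j, m, t }.
In <term> : <term> <term> <term> m: add FIRST(<term> <term> m) = { i }.
In <term> : <term> <term> <term> m: add FIRST(<term> m) = { i }.
In <term> : <term> <term> <term> m: add FIRST(m) = { m }.
In <rest> : t <rest> <program> <term>: <term> is at the end, add FOLLOW(<rest>) = { g, i, j, m, t }.
In <rest> : <params> <term> g j: add FIRST(g j) = { g }.
Union: FOLLOW(<term>) = { g, i, j, m, t }.

{ g, i, j, m, t }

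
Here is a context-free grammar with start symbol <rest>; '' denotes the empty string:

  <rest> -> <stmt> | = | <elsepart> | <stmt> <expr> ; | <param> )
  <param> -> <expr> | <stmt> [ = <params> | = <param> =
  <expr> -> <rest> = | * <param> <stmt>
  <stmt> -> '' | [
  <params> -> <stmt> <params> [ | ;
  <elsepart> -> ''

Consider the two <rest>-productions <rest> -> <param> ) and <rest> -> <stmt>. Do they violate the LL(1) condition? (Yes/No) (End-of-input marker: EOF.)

Yes

FIRST(<param> )) = { *, =, [ } and FIRST(<stmt>) = { [, '' }.
Both contain [, so the two alternatives are not disjoint — LL(1) conflict.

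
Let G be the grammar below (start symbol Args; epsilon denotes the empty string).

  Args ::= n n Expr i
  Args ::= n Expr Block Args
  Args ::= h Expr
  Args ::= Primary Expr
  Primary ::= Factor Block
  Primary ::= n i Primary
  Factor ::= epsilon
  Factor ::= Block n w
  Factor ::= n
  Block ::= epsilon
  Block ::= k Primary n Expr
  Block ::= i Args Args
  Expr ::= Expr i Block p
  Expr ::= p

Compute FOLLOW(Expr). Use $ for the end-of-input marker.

In Args ::= n n Expr i: add FIRST(i) = { i }.
In Args ::= n Expr Block Args: add FIRST(Block Args) = { h, i, k, n, p }.
In Args ::= h Expr: Expr is at the end, add FOLLOW(Args) = { $, h, i, k, n, p }.
In Args ::= Primary Expr: Expr is at the end, add FOLLOW(Args) = { $, h, i, k, n, p }.
In Block ::= k Primary n Expr: Expr is at the end, add FOLLOW(Block) = { h, i, k, n, p }.
In Expr ::= Expr i Block p: add FIRST(i Block p) = { i }.
Union: FOLLOW(Expr) = { $, h, i, k, n, p }.

{ $, h, i, k, n, p }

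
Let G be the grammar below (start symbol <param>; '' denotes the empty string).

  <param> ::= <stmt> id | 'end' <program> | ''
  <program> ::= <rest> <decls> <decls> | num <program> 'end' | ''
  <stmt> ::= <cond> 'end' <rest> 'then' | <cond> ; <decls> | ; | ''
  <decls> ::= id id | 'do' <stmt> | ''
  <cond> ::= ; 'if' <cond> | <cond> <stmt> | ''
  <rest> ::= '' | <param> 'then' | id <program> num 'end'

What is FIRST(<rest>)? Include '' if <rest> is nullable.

<rest> ::= '' contributes ''.
From <rest> ::= <param> 'then': <param> nullable, take FIRST(<param>) ∪ {'then'} = { 'end', 'then', ;, id }.
<rest> ::= id <program> num 'end' contributes {id}.
Union: FIRST(<rest>) = { 'end', 'then', ;, id, '' }.

{ 'end', 'then', ;, id, '' }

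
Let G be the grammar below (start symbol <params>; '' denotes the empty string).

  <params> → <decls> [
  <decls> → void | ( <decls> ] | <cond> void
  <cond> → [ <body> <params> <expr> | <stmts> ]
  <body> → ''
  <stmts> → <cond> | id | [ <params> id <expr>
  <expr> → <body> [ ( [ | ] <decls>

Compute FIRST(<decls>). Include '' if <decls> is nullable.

{ (, [, id, void }

<decls> → void contributes {void}.
<decls> → ( <decls> ] contributes {(}.
From <decls> → <cond> void: add FIRST(<cond>) = { [, id }.
Union: FIRST(<decls>) = { (, [, id, void }.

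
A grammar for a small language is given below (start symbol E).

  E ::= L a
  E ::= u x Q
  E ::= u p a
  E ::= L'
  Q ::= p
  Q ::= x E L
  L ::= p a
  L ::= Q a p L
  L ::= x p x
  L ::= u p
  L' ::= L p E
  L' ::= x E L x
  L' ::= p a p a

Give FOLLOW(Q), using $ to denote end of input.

{ $, a, p, u, x }

In E ::= u x Q: Q is at the end, add FOLLOW(E) = { $, p, u, x }.
In L ::= Q a p L: add FIRST(a p L) = { a }.
Union: FOLLOW(Q) = { $, a, p, u, x }.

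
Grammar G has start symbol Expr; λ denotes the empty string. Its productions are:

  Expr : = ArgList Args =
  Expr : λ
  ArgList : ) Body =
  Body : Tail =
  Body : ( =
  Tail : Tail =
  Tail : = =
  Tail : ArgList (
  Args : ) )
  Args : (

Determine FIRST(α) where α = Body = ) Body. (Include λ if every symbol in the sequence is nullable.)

{ (, ), = }

Add FIRST(Body) = { (, ), = }; Body is not nullable, stop.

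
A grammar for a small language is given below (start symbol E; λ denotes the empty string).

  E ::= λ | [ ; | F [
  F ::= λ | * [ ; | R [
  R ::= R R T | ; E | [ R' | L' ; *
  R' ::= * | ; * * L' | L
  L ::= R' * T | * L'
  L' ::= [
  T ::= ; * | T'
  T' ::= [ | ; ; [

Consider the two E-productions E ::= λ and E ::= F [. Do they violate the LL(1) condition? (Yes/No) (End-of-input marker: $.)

Yes

FIRST(λ) = { λ } and FIRST(F [) = { *, ;, [ }.
The first alternative is nullable and FOLLOW(E) = { $, ;, [ } shares ; with FIRST of the second — conflict.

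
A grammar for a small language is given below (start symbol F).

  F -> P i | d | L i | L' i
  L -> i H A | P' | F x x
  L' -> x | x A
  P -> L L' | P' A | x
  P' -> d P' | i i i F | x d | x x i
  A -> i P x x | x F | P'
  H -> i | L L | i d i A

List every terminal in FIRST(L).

L -> i H A contributes {i}.
From L -> P': add FIRST(P') = { d, i, x }.
From L -> F x x: add FIRST(F) = { d, i, x }.
Union: FIRST(L) = { d, i, x }.

{ d, i, x }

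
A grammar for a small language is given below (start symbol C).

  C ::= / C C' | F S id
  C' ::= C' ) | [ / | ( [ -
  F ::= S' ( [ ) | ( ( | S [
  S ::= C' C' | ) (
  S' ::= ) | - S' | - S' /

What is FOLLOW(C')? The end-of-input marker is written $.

In C ::= / C C': C' is at the end, add FOLLOW(C) = { $, (, [ }.
In C' ::= C' ): add FIRST()) = { ) }.
In S ::= C' C': add FIRST(C') = { (, [ }.
In S ::= C' C': C' is at the end, add FOLLOW(S) = { [, id }.
Union: FOLLOW(C') = { $, (, ), [, id }.

{ $, (, ), [, id }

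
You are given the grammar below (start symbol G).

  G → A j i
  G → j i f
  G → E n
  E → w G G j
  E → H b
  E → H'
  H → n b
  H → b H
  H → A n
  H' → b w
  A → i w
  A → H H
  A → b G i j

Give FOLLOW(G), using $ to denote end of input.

{ $, b, i, j, n, w }

G is the start symbol, so $ ∈ FOLLOW(G).
In E → w G G j: add FIRST(G j) = { b, i, j, n, w }.
In E → w G G j: add FIRST(j) = { j }.
In A → b G i j: add FIRST(i j) = { i }.
Union: FOLLOW(G) = { $, b, i, j, n, w }.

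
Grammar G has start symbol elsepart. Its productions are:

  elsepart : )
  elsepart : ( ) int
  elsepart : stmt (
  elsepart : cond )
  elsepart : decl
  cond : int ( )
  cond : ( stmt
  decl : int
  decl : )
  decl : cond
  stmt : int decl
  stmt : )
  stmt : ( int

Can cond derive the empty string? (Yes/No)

No nonterminal in this grammar is nullable.
No production of cond has an RHS whose symbols are all nullable, so cond is not nullable.

No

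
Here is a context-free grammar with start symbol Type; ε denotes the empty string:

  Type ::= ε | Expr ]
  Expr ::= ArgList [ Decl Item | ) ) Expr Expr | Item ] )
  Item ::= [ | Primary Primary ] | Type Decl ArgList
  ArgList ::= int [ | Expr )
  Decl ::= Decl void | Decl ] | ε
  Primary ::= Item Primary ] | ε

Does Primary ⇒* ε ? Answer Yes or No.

Primary has an ε-production, so Primary ⇒ ε.

Yes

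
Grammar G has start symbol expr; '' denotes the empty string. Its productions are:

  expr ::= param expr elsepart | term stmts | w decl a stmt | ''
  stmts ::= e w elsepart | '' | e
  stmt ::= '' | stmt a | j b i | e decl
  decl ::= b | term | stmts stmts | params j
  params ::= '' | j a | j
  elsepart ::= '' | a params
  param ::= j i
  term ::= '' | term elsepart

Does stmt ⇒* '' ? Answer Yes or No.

Yes

stmt has an ''-production, so stmt ⇒ ''.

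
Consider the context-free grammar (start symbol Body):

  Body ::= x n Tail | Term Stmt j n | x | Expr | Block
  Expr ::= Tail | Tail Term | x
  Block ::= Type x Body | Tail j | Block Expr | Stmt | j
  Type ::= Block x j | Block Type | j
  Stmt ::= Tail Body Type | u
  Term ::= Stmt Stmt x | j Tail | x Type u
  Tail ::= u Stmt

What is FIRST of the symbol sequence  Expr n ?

Add FIRST(Expr) = { u, x }; Expr is not nullable, stop.

{ u, x }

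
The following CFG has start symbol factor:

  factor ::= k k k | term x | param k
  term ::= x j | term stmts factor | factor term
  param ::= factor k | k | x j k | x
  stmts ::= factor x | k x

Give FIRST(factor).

factor ::= k k k contributes {k}.
From factor ::= term x: add FIRST(term) = { k, x }.
From factor ::= param k: add FIRST(param) = { k, x }.
Union: FIRST(factor) = { k, x }.

{ k, x }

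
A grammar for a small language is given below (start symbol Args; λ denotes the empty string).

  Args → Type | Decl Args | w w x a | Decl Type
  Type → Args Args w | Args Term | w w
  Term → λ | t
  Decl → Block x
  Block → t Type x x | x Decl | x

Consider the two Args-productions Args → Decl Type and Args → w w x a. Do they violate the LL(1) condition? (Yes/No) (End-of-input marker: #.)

No

FIRST(Decl Type) = { t, x } and FIRST(w w x a) = { w }.
The FIRST sets are disjoint and neither alternative is nullable — no conflict.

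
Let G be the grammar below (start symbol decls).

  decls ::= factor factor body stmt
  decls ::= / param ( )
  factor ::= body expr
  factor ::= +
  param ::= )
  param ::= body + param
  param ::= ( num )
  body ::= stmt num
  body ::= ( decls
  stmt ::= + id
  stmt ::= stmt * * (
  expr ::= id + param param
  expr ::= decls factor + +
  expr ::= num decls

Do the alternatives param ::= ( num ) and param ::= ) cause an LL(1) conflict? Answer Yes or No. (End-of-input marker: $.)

No

FIRST(( num )) = { ( } and FIRST()) = { ) }.
The FIRST sets are disjoint and neither alternative is nullable — no conflict.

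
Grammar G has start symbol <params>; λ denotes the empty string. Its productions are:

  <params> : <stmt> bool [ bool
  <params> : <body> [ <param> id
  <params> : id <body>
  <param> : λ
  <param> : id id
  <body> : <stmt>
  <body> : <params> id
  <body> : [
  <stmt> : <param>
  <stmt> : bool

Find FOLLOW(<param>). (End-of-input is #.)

In <params> : <body> [ <param> id: add FIRST(id) = { id }.
In <stmt> : <param>: <param> is at the end, add FOLLOW(<stmt>) = { #, [, bool, id }.
Union: FOLLOW(<param>) = { #, [, bool, id }.

{ #, [, bool, id }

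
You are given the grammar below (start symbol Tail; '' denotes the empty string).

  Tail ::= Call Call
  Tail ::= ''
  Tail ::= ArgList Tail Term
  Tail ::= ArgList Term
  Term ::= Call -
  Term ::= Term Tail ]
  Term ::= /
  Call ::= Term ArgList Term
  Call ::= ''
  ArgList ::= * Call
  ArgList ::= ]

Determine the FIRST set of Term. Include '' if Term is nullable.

{ -, / }

From Term ::= Call -: Call nullable, take FIRST(Call) ∪ {-} = { -, / }.
From Term ::= Term Tail ]: add FIRST(Term) = { -, / }.
Term ::= / contributes {/}.
Union: FIRST(Term) = { -, / }.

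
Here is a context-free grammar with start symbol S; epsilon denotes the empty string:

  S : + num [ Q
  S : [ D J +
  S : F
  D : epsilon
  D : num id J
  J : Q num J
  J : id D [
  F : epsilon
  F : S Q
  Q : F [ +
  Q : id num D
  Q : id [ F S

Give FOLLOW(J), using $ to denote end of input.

In S : [ D J +: add FIRST(+) = { + }.
In D : num id J: J is at the end, add FOLLOW(D) = { $, +, [, id, num }.
In J : Q num J: J is at the end, add FOLLOW(J) = { $, +, [, id, num }.
Union: FOLLOW(J) = { $, +, [, id, num }.

{ $, +, [, id, num }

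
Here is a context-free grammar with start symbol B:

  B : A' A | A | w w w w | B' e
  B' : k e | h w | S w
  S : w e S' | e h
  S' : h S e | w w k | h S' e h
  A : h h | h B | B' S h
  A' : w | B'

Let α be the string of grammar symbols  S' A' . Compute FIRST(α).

{ h, w }

Add FIRST(S') = { h, w }; S' is not nullable, stop.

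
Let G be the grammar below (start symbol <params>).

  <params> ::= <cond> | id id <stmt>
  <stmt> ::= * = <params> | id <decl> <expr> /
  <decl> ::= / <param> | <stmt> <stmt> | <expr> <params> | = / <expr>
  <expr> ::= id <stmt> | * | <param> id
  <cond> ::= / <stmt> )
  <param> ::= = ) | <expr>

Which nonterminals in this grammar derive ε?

No nonterminal has an empty production or an RHS whose symbols are all nullable.

{ } (none)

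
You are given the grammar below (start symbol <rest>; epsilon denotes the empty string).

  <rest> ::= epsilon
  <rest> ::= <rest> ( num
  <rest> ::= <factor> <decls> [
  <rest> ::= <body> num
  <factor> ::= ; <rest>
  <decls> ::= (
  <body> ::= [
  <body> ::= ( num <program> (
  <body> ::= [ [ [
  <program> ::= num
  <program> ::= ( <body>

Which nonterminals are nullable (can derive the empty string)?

Directly nullable (have an epsilon-production): <rest>.
No other nonterminal has a production whose RHS symbols are all nullable.

{ <rest> }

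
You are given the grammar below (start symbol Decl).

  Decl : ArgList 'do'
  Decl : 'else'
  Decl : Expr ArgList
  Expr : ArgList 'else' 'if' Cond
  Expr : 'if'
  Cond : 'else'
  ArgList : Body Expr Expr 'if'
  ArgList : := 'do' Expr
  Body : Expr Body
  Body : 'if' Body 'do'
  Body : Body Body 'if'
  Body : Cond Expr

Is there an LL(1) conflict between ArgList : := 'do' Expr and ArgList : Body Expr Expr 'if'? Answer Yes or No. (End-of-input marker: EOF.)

FIRST(:= 'do' Expr) = { := } and FIRST(Body Expr Expr 'if') = { 'else', 'if', := }.
Both contain :=, so the two alternatives are not disjoint — LL(1) conflict.

Yes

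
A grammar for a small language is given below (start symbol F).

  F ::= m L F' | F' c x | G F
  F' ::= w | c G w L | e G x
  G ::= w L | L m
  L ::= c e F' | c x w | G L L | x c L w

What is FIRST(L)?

{ c, w, x }

L ::= c e F' contributes {c}.
L ::= c x w contributes {c}.
From L ::= G L L: add FIRST(G) = { c, w, x }.
L ::= x c L w contributes {x}.
Union: FIRST(L) = { c, w, x }.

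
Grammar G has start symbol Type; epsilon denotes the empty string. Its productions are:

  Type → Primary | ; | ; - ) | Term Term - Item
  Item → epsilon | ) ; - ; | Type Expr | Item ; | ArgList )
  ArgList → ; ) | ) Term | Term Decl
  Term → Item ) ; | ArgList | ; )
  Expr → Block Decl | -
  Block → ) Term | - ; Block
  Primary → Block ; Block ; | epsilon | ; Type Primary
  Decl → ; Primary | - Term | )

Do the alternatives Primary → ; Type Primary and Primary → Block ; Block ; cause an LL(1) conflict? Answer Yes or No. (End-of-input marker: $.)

No

FIRST(; Type Primary) = { ; } and FIRST(Block ; Block ;) = { ), - }.
The FIRST sets are disjoint and neither alternative is nullable — no conflict.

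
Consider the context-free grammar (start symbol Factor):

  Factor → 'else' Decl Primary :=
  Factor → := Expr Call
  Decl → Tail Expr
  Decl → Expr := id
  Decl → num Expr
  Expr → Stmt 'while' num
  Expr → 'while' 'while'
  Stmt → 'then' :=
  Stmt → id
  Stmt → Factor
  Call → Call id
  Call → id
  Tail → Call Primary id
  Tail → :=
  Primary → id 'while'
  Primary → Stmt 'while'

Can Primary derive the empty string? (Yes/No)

No nonterminal in this grammar is nullable.
No production of Primary has an RHS whose symbols are all nullable, so Primary is not nullable.

No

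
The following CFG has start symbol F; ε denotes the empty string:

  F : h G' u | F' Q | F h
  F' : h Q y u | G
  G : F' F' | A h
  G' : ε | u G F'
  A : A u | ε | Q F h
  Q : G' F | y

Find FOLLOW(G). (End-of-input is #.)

{ h, u, y }

In F' : G: G is at the end, add FOLLOW(F') = { h, u, y }.
In G' : u G F': add FIRST(F') = { h, u, y }.
Union: FOLLOW(G) = { h, u, y }.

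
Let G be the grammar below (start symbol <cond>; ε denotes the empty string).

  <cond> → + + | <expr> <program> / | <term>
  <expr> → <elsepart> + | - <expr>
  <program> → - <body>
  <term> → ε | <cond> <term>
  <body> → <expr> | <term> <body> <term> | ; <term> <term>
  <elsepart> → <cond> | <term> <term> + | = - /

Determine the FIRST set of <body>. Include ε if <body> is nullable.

From <body> → <expr>: add FIRST(<expr>) = { +, -, = }.
From <body> → <term> <body> <term>: <term> nullable, take FIRST(<term>) ∪ FIRST(<body>) = { +, -, ;, = }.
<body> → ; <term> <term> contributes {;}.
Union: FIRST(<body>) = { +, -, ;, = }.

{ +, -, ;, = }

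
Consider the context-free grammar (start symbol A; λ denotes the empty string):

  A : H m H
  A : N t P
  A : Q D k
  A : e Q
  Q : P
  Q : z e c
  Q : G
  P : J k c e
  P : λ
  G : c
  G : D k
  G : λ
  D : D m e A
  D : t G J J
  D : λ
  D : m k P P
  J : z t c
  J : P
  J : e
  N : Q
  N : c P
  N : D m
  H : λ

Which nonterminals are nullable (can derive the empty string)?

Directly nullable (have an λ-production): P, G, D, H.
J : P with every symbol nullable, so J is nullable.
Q : P with every symbol nullable, so Q is nullable.
N : Q with every symbol nullable, so N is nullable.
No other nonterminal has a production whose RHS symbols are all nullable.

{ D, G, H, J, N, P, Q }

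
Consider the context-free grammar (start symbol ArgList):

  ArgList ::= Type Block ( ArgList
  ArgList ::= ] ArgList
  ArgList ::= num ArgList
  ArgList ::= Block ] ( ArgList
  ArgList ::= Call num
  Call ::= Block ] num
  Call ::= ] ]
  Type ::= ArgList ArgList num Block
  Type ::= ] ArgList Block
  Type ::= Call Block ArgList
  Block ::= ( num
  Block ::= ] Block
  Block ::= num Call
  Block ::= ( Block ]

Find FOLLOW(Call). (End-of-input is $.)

{ (, ], num }

In ArgList ::= Call num: add FIRST(num) = { num }.
In Type ::= Call Block ArgList: add FIRST(Block ArgList) = { (, ], num }.
In Block ::= num Call: Call is at the end, add FOLLOW(Block) = { (, ], num }.
Union: FOLLOW(Call) = { (, ], num }.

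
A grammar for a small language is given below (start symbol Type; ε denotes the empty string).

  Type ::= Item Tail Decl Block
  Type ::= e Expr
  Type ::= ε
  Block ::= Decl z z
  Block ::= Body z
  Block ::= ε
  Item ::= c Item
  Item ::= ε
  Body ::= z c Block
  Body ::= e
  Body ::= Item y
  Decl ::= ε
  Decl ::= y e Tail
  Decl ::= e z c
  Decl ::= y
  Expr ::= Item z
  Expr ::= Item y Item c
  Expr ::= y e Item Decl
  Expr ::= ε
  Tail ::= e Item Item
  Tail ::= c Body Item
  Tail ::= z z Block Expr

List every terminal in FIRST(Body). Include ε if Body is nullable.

{ c, e, y, z }

Body ::= z c Block contributes {z}.
Body ::= e contributes {e}.
From Body ::= Item y: Item nullable, take FIRST(Item) ∪ {y} = { c, y }.
Union: FIRST(Body) = { c, e, y, z }.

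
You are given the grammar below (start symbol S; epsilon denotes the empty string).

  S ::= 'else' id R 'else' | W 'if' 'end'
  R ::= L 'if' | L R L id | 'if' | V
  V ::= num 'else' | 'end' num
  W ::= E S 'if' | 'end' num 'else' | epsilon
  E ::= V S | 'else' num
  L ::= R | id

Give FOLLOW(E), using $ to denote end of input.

In W ::= E S 'if': add FIRST(S 'if') = { 'else', 'end', 'if', num }.
Union: FOLLOW(E) = { 'else', 'end', 'if', num }.

{ 'else', 'end', 'if', num }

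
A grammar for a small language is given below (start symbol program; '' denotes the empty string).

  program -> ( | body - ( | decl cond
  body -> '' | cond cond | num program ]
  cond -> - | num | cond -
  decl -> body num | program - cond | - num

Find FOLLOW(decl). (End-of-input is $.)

{ -, num }

In program -> decl cond: add FIRST(cond) = { -, num }.
Union: FOLLOW(decl) = { -, num }.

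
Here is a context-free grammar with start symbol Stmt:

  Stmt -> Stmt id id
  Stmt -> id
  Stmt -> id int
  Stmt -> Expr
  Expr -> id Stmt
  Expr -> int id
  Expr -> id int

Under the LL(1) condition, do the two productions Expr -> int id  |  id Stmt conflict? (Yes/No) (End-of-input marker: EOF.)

FIRST(int id) = { int } and FIRST(id Stmt) = { id }.
The FIRST sets are disjoint and neither alternative is nullable — no conflict.

No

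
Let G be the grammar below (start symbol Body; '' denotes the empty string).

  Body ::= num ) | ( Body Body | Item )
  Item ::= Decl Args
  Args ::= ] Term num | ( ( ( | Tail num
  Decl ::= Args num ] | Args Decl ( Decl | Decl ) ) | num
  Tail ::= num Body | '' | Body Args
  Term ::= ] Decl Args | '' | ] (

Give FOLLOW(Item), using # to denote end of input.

In Body ::= Item ): add FIRST()) = { ) }.
Union: FOLLOW(Item) = { ) }.

{ ) }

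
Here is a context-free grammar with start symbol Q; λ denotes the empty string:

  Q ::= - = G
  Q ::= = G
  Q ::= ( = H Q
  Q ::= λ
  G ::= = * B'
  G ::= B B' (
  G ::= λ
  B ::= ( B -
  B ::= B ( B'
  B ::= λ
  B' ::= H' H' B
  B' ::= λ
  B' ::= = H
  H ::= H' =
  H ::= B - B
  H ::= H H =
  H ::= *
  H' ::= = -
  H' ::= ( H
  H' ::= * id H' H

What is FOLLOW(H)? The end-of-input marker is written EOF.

{ EOF, (, *, -, = }

In Q ::= ( = H Q: add FIRST(Q)\{λ} = { (, -, = }.
  Since Q is nullable, also add FOLLOW(Q) = { EOF }.
In B' ::= = H: H is at the end, add FOLLOW(B') = { EOF, (, *, -, = }.
In H ::= H H =: add FIRST(H =) = { (, *, -, = }.
In H ::= H H =: add FIRST(=) = { = }.
In H' ::= ( H: H is at the end, add FOLLOW(H') = { EOF, (, *, -, = }.
In H' ::= * id H' H: H is at the end, add FOLLOW(H') = { EOF, (, *, -, = }.
Union: FOLLOW(H) = { EOF, (, *, -, = }.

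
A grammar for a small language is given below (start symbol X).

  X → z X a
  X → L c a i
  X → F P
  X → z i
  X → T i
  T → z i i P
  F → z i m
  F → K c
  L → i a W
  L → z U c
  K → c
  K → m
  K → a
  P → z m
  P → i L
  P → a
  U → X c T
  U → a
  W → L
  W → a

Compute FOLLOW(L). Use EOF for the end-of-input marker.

In X → L c a i: add FIRST(c a i) = { c }.
In P → i L: L is at the end, add FOLLOW(P) = { EOF, a, c, i }.
In W → L: L is at the end, add FOLLOW(W) = { EOF, a, c, i }.
Union: FOLLOW(L) = { EOF, a, c, i }.

{ EOF, a, c, i }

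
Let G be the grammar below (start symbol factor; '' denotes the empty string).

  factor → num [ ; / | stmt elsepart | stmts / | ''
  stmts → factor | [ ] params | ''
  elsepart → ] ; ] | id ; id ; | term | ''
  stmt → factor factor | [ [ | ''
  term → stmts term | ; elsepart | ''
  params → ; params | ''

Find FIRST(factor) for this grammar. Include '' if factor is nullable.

factor → num [ ; / contributes {num}.
From factor → stmt elsepart: stmt, elsepart nullable, take FIRST(stmt) ∪ FIRST(elsepart) = { /, ;, [, ], id, num }; also '' since the whole RHS is nullable.
From factor → stmts /: stmts nullable, take FIRST(stmts) ∪ {/} = { /, ;, [, ], id, num }.
factor → '' contributes ''.
Union: FIRST(factor) = { /, ;, [, ], id, num, '' }.

{ /, ;, [, ], id, num, '' }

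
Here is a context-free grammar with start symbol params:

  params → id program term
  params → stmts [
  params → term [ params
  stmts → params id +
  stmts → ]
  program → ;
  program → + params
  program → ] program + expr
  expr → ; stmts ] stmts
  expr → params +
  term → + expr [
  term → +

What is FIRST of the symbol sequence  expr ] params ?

Add FIRST(expr) = { +, ;, ], id }; expr is not nullable, stop.

{ +, ;, ], id }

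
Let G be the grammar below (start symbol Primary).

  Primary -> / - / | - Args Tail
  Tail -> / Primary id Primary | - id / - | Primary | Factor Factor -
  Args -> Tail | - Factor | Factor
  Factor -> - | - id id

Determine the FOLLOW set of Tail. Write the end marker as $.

{ $, -, /, id }

In Primary -> - Args Tail: Tail is at the end, add FOLLOW(Primary) = { $, -, /, id }.
In Args -> Tail: Tail is at the end, add FOLLOW(Args) = { -, / }.
Union: FOLLOW(Tail) = { $, -, /, id }.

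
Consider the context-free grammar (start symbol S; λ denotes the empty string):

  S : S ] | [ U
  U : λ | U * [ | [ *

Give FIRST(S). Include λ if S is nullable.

From S : S ]: add FIRST(S) = { [ }.
S : [ U contributes {[}.
Union: FIRST(S) = { [ }.

{ [ }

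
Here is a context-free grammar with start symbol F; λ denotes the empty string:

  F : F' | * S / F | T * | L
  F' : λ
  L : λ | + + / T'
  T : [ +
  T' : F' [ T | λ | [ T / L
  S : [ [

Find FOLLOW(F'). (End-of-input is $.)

In F : F': F' is at the end, add FOLLOW(F) = { $ }.
In T' : F' [ T: add FIRST([ T) = { [ }.
Union: FOLLOW(F') = { $, [ }.

{ $, [ }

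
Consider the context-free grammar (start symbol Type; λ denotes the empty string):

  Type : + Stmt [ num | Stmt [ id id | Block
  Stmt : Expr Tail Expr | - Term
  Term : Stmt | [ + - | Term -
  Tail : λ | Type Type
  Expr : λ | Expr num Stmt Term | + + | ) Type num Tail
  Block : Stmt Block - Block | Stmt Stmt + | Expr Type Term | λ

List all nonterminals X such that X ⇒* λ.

{ Block, Expr, Stmt, Tail, Term, Type }

Directly nullable (have an λ-production): Tail, Expr, Block.
Term : Stmt with every symbol nullable, so Term is nullable.
Type : Block with every symbol nullable, so Type is nullable.
Stmt : Expr Tail Expr with every symbol nullable, so Stmt is nullable.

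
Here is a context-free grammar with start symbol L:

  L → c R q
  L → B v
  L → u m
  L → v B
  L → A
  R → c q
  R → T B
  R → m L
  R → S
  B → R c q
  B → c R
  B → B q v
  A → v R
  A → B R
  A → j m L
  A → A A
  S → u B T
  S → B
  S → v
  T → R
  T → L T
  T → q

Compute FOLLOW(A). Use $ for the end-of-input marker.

{ $, c, j, m, q, u, v }

In L → A: A is at the end, add FOLLOW(L) = { $, c, j, m, q, u, v }.
In A → A A: add FIRST(A) = { c, j, m, q, u, v }.
In A → A A: A is at the end, add FOLLOW(A) = { $, c, j, m, q, u, v }.
Union: FOLLOW(A) = { $, c, j, m, q, u, v }.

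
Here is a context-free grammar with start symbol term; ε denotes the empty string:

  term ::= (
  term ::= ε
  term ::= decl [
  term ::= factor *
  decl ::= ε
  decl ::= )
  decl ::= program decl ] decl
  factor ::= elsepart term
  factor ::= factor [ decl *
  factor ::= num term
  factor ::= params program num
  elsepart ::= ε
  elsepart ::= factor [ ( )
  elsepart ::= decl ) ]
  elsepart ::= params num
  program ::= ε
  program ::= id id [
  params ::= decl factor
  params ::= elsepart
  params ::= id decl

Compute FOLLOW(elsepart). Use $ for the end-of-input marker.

{ (, ), *, [, ], id, num }

In factor ::= elsepart term: add FIRST(term)\{ε} = { (, ), *, [, ], id, num }.
  Since term is nullable, also add FOLLOW(factor) = { *, [, id, num }.
In params ::= elsepart: elsepart is at the end, add FOLLOW(params) = { id, num }.
Union: FOLLOW(elsepart) = { (, ), *, [, ], id, num }.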